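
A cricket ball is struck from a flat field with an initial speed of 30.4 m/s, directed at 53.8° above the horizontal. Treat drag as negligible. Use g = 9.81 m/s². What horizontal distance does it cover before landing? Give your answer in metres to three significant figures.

vₓ = 30.40 cos 53.8° = 17.95 m/s; v_y0 = 30.40 sin 53.8° = 24.53 m/s.
Flight time T = 2 v_y0 / g = 5.001 s.
Horizontal distance R = vₓ T = 17.95 × 5.001 = 89.80 m.

89.8 m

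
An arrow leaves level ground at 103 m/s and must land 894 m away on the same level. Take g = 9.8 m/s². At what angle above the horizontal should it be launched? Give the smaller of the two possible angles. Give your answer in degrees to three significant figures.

Level-ground range R = v₀² sin(2θ)/g ⇒ sin(2θ) = gR/v₀² = 9.80 × 894 / 103² = 0.8258.
2θ = 55.67° or 180° − 55.67° = 124.3°, so θ = 27.84° or 62.16°.
The smaller angle is 27.84°.

27.8°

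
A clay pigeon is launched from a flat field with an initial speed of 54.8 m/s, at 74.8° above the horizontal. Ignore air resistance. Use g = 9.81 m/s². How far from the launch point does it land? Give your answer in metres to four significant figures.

vₓ = 54.80 cos 74.8° = 14.37 m/s; v_y0 = 54.80 sin 74.8° = 52.88 m/s.
Time aloft: T = 2 v_y0 / g = 2 × 52.88 / 9.81 = 10.78 s.
Horizontal distance R = vₓ T = 14.37 × 10.78 = 154.9 m.

154.9 m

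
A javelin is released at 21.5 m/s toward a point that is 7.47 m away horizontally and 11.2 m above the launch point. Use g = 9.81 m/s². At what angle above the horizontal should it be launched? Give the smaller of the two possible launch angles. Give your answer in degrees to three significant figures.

Trajectory: y = x tanθ − g x² (1 + tan²θ)/(2v₀²). With x = 7.47, y = 11.2, v₀ = 21.5, g = 9.81:
0.5921 tan²θ − 7.47 tanθ + (11.79) = 0.
tanθ = [7.47 ± √(7.47² − 4 × 0.5921 × (11.79))] / (2 × 0.5921) = (7.47 ± 5.279) / 1.184, giving tanθ = 1.850 or 10.77.
θ = 61.60° or 84.69°; the smaller is 61.60°.

61.6°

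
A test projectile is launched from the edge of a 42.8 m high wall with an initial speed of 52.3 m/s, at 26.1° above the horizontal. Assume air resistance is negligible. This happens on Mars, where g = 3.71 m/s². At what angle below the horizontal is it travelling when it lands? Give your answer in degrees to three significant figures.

Resolve: vₓ = 52.30 cos 26.1° = 46.97 m/s and v_y0 = 52.30 sin 26.1° = 23.01 m/s.
Vertical motion (up positive, ground at y = 0): 1.855 t² − (23.01) t − 42.8 = 0, so t = (23.01 + √(23.01² + 2·3.71·42.8)) / 3.71 = (23.01 + 29.10) / 3.71 = 14.05 s.
At impact: v_y = v_y0 − g t = −29.10 m/s; vₓ = 46.97 m/s.
Angle below horizontal: arctan(|v_y|/vₓ) = arctan(29.10/46.97) = 31.78°.

31.8°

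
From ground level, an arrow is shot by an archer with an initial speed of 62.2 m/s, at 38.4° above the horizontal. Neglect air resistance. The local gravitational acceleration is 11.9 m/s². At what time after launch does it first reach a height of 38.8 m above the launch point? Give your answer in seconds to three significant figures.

1.24 s

Components: vₓ = 62.20 cos 38.4° = 48.75 m/s, v_y0 = 62.20 sin 38.4° = 38.64 m/s.
Set y = v_y0 t − ½ g t² = 38.8: 5.950 t² − 38.64 t + 38.8 = 0.
t = [38.64 ± √(38.64² − 2·11.9·38.8)] / 11.9 = (38.64 ± 23.86) / 11.9, so t = 1.242 s or t = 5.252 s.
The first (ascending) time is 1.242 s.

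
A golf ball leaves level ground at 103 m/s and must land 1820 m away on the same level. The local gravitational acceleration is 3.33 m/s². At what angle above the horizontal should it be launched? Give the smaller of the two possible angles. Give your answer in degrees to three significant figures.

17.4°

R = v₀² sin 2θ / g gives sin 2θ = gR/v₀² = 3.33·1820/103² = 0.5713.
2θ = 34.84° or 180° − 34.84° = 145.2°, so θ = 17.42° or 72.58°.
The smaller angle is 17.42°.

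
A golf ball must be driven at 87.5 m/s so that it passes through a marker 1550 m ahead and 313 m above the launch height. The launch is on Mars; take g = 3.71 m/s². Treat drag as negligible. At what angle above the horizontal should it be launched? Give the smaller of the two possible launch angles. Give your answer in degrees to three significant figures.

Trajectory: y = x tanθ − g x² (1 + tan²θ)/(2v₀²). With x = 1550, y = 313, v₀ = 87.5, g = 3.71:
582.1 tan²θ − 1550 tanθ + (895.1) = 0.
tanθ = [1550 ± √(1550² − 4 × 582.1 × (895.1))] / (2 × 582.1) = (1550 ± 564.3) / 1164, giving tanθ = 0.8467 or 1.816.
θ = 40.26° or 61.16°; the smaller is 40.26°.

40.3°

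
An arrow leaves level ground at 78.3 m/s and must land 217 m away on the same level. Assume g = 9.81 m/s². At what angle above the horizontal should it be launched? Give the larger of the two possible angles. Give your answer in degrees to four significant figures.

R = v₀² sin 2θ / g gives sin 2θ = gR/v₀² = 9.81·217/78.3² = 0.3472.
2θ = 20.32° or 180° − 20.32° = 159.7°, so θ = 10.16° or 79.84°.
The larger angle is 79.84°.

79.84°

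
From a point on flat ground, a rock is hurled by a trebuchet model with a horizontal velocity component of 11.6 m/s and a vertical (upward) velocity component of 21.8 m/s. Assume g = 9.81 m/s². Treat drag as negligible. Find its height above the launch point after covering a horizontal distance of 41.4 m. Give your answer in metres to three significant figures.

x = vₓ t ⇒ t = 41.4/11.60 = 3.569 s.
Height: y = v_y0 t − ½ g t² = 21.80 × 3.569 − 4.905 × 3.569² = 77.80 − 62.48 = 15.33 m.

15.3 m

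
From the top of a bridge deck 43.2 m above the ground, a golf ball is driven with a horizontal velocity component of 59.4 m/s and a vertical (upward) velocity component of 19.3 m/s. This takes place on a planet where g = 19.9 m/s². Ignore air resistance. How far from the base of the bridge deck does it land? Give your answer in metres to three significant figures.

194 m

The projectile lands when y = 43.2 + (19.30) t − ½·19.9·t² = 0. Positive root: t = (19.30 + √(19.30² + 2·19.9·43.2)) / 19.9 = (19.30 + 45.74) / 19.9 = 3.268 s.
Horizontal distance: R = vₓ t = 59.40 × 3.268 = 194.1 m.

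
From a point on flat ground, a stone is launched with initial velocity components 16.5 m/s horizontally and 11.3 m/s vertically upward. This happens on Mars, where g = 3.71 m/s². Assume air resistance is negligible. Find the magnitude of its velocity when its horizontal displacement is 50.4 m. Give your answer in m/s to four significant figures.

16.50 m/s

x = vₓ t ⇒ t = 50.4/16.50 = 3.055 s.
Vertical velocity there: v_y = v_y0 − g t = 11.30 − 3.71 × 3.055 = −0.03236 m/s.
Speed: √(vₓ² + v_y²) = √(16.50² + 0.03236²) = 16.50 m/s.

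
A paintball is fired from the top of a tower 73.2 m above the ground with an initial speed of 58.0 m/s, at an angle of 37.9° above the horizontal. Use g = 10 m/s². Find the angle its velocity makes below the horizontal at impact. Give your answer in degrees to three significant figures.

48.8°

vₓ = 58.00 cos 37.9° = 45.77 m/s; v_y0 = 58.00 sin 37.9° = 35.63 m/s.
The projectile lands when y = 73.2 + (35.63) t − ½·10.0·t² = 0. Positive root: t = (35.63 + √(35.63² + 2·10.0·73.2)) / 10.0 = (35.63 + 52.28) / 10.0 = 8.791 s.
At impact: v_y = v_y0 − g t = −52.28 m/s; vₓ = 45.77 m/s.
Angle below horizontal: arctan(|v_y|/vₓ) = arctan(52.28/45.77) = 48.80°.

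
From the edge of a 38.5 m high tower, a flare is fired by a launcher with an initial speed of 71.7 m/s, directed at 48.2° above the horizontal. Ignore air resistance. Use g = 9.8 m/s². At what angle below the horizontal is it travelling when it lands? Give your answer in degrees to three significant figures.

Components: vₓ = 71.70 cos 48.2° = 47.79 m/s, v_y0 = 71.70 sin 48.2° = 53.45 m/s.
Vertical motion (up positive, ground at y = 0): 4.900 t² − (53.45) t − 38.5 = 0, so t = (53.45 + √(53.45² + 2·9.80·38.5)) / 9.80 = (53.45 + 60.10) / 9.80 = 11.59 s.
At impact: v_y = v_y0 − g t = −60.10 m/s; vₓ = 47.79 m/s.
Angle below horizontal: arctan(|v_y|/vₓ) = arctan(60.10/47.79) = 51.51°.

51.5°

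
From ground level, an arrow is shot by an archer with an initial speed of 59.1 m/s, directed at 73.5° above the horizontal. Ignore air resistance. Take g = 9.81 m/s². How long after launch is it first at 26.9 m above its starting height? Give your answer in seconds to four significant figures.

0.4960 s

vₓ = 59.10 cos 73.5° = 16.79 m/s; v_y0 = 59.10 sin 73.5° = 56.67 m/s.
Set y = v_y0 t − ½ g t² = 26.9: 4.905 t² − 56.67 t + 26.9 = 0.
Quadratic formula: t = (56.67 ± √2683.3) / 9.81 = (56.67 ± 51.80) / 9.81 → t = 0.4960 s or 11.06 s.
The first (ascending) time is 0.4960 s.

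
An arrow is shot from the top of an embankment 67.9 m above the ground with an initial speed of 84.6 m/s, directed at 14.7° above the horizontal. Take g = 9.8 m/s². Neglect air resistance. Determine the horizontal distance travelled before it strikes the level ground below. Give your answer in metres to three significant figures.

Components: vₓ = 84.60 cos 14.7° = 81.83 m/s, v_y0 = 84.60 sin 14.7° = 21.47 m/s.
With up positive and y = 0 at the ground: y(t) = 67.9 + (21.47) t − 4.900 t². Setting y = 0 and taking the positive root: t = [21.47 + √(21.47² + 2·9.80·67.9)] / 9.80 = (21.47 + 42.33) / 9.80 = 6.510 s.
Horizontal distance: R = vₓ t = 81.83 × 6.510 = 532.7 m.

533 m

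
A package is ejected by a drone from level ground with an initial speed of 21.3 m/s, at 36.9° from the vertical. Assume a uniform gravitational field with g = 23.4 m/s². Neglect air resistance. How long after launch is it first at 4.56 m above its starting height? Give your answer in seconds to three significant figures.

0.354 s

Resolve: vₓ = 21.30 sin 36.9° = 12.79 m/s and v_y0 = 21.30 cos 36.9° = 17.03 m/s.
Require v_y0 t − ½ g t² = 4.56, i.e. 11.70 t² − 17.03 t + 4.56 = 0.
t = [17.03 ± √(17.03² − 2·23.4·4.56)] / 23.4 = (17.03 ± 8.759) / 23.4, so t = 0.3536 s or t = 1.102 s.
The first (ascending) time is 0.3536 s.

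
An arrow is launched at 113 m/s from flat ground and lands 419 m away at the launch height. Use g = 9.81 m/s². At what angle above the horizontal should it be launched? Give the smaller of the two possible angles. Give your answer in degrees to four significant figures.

9.389°

From R = (v₀²/g) sin 2θ: sin 2θ = 9.81 × 419 / 12769 = 0.3219.
2θ = 18.78° or 180° − 18.78° = 161.2°, so θ = 9.389° or 80.61°.
The smaller angle is 9.389°.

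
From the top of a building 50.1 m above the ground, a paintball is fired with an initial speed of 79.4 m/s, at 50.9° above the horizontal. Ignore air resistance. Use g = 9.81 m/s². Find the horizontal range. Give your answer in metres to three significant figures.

Resolve: vₓ = 79.40 cos 50.9° = 50.08 m/s and v_y0 = 79.40 sin 50.9° = 61.62 m/s.
With up positive and y = 0 at the ground: y(t) = 50.1 + (61.62) t − 4.905 t². Setting y = 0 and taking the positive root: t = [61.62 + √(61.62² + 2·9.81·50.1)] / 9.81 = (61.62 + 69.14) / 9.81 = 13.33 s.
Horizontal distance: R = vₓ t = 50.08 × 13.33 = 667.4 m.

667 m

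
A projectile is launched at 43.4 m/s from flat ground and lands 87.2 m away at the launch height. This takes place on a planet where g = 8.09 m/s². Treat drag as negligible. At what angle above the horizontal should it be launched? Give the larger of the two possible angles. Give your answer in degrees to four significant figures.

From R = (v₀²/g) sin 2θ: sin 2θ = 8.09 × 87.2 / 1883.6 = 0.3745.
2θ = 22.00° or 180° − 22.00° = 158.0°, so θ = 11.00° or 79.00°.
The larger angle is 79.00°.

79.00°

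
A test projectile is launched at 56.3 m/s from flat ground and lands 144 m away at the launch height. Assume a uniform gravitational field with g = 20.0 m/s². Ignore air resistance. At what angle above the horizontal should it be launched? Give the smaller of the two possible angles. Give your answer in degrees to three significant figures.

From R = (v₀²/g) sin 2θ: sin 2θ = 20.0 × 144 / 3169.7 = 0.9086.
2θ = 65.31° or 180° − 65.31° = 114.7°, so θ = 32.66° or 57.34°.
The smaller angle is 32.66°.

32.7°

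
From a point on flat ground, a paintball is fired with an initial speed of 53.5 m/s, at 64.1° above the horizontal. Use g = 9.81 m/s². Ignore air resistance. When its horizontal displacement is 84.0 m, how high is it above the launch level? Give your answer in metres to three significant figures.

Resolve: vₓ = 53.50 cos 64.1° = 23.37 m/s and v_y0 = 53.50 sin 64.1° = 48.13 m/s.
At x = 84.0 m, t = x/vₓ = 84.0/23.37 = 3.595 s.
Height: y = v_y0 t − ½ g t² = 48.13 × 3.595 − 4.905 × 3.595² = 173.0 − 63.38 = 109.6 m.

110 m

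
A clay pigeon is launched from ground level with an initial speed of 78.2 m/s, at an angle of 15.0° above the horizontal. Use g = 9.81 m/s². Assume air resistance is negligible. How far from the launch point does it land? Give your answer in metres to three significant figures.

312 m

vₓ = 78.20 cos 15.0° = 75.54 m/s; v_y0 = 78.20 sin 15.0° = 20.24 m/s.
Time aloft: T = 2 v_y0 / g = 2 × 20.24 / 9.81 = 4.126 s.
Horizontal distance R = vₓ T = 75.54 × 4.126 = 311.7 m.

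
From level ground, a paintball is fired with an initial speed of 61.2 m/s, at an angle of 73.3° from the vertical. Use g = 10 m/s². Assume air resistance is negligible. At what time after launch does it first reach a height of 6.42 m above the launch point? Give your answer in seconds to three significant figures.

0.414 s

Resolve: vₓ = 61.20 sin 73.3° = 58.62 m/s and v_y0 = 61.20 cos 73.3° = 17.59 m/s.
Require v_y0 t − ½ g t² = 6.42, i.e. 5.000 t² − 17.59 t + 6.42 = 0.
t = [17.59 ± √(17.59² − 2·10.0·6.42)] / 10.0 = (17.59 ± 13.45) / 10.0, so t = 0.4137 s or t = 3.104 s.
The first (ascending) time is 0.4137 s.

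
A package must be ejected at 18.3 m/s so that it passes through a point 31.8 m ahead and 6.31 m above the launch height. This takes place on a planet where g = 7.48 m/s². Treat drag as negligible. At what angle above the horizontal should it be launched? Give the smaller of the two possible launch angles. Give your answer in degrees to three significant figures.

Trajectory: y = x tanθ − g x² (1 + tan²θ)/(2v₀²). With x = 31.8, y = 6.31, v₀ = 18.3, g = 7.48:
11.29 tan²θ − 31.8 tanθ + (17.60) = 0.
tanθ = [31.8 ± √(31.8² − 4 × 11.29 × (17.60))] / (2 × 11.29) = (31.8 ± 14.70) / 22.59, giving tanθ = 0.7572 or 2.059.
θ = 37.13° or 64.09°; the smaller is 37.13°.

37.1°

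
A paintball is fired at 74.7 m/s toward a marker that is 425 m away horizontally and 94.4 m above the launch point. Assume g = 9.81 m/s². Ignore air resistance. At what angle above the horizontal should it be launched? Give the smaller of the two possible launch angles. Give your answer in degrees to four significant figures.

41.82°

Trajectory: y = x tanθ − g x² (1 + tan²θ)/(2v₀²). With x = 425, y = 94.4, v₀ = 74.7, g = 9.81:
158.8 tan²θ − 425 tanθ + (253.2) = 0.
tanθ = [425 ± √(425² − 4 × 158.8 × (253.2))] / (2 × 158.8) = (425 ± 140.8) / 317.5, giving tanθ = 0.8948 or 1.782.
θ = 41.82° or 60.70°; the smaller is 41.82°.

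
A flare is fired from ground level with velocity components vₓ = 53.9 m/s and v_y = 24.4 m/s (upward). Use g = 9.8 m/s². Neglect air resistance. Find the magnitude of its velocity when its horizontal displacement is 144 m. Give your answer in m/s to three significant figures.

Time to reach x = 144 m: t = x/vₓ = 144/53.90 = 2.672 s.
Vertical velocity there: v_y = v_y0 − g t = 24.40 − 9.80 × 2.672 = −1.782 m/s.
Speed: √(vₓ² + v_y²) = √(53.90² + 1.782²) = 53.93 m/s.

53.9 m/s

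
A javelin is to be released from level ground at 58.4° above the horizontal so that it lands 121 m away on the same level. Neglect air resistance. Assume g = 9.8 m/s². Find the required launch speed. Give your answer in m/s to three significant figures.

From R = (v₀² / g) sin 2θ: v₀ = √(gR / sin 2θ).
v₀ = √(9.80 × 121 / sin 116.8°) = √(1186 / 0.8926) = √1328.5 = 36.45 m/s.

36.4 m/s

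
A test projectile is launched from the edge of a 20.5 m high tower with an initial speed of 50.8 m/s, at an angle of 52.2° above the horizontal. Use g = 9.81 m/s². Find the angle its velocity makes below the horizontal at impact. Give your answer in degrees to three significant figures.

55.2°

Resolve: vₓ = 50.80 cos 52.2° = 31.14 m/s and v_y0 = 50.80 sin 52.2° = 40.14 m/s.
Vertical motion (up positive, ground at y = 0): 4.905 t² − (40.14) t − 20.5 = 0, so t = (40.14 + √(40.14² + 2·9.81·20.5)) / 9.81 = (40.14 + 44.87) / 9.81 = 8.666 s.
At impact: v_y = v_y0 − g t = −44.87 m/s; vₓ = 31.14 m/s.
Angle below horizontal: arctan(|v_y|/vₓ) = arctan(44.87/31.14) = 55.24°.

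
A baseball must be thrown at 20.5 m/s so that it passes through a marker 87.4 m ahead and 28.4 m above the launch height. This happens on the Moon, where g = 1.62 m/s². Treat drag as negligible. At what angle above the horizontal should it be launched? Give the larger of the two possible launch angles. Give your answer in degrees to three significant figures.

79.5°

Trajectory: y = x tanθ − g x² (1 + tan²θ)/(2v₀²). With x = 87.4, y = 28.4, v₀ = 20.5, g = 1.62:
14.72 tan²θ − 87.4 tanθ + (43.12) = 0.
tanθ = [87.4 ± √(87.4² − 4 × 14.72 × (43.12))] / (2 × 14.72) = (87.4 ± 71.41) / 29.45, giving tanθ = 0.5431 or 5.393.
θ = 28.51° or 79.50°; the larger is 79.50°.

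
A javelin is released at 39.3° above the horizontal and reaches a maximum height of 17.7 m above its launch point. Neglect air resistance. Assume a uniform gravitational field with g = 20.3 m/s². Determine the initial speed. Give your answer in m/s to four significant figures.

42.32 m/s

At the peak v_y = 0, so v_y0 = √(2gH) = √(2 × 20.3 × 17.7) = 26.81 m/s.
v_y0 = v₀ sin θ ⇒ v₀ = 26.81 / sin 39.3° = 42.32 m/s.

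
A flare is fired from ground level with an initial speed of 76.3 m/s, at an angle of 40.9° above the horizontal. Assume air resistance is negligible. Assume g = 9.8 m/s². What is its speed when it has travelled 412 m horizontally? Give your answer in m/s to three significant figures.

Resolve: vₓ = 76.30 cos 40.9° = 57.67 m/s and v_y0 = 76.30 sin 40.9° = 49.96 m/s.
At x = 412 m, t = x/vₓ = 412/57.67 = 7.144 s.
Vertical velocity there: v_y = v_y0 − g t = 49.96 − 9.80 × 7.144 = −20.05 m/s.
Speed: √(vₓ² + v_y²) = √(57.67² + 20.05²) = 61.06 m/s.

61.1 m/s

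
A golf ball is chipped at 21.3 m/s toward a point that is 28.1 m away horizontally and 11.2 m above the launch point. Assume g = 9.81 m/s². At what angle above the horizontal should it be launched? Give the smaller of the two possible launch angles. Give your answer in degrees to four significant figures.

Trajectory: y = x tanθ − g x² (1 + tan²θ)/(2v₀²). With x = 28.1, y = 11.2, v₀ = 21.3, g = 9.81:
8.537 tan²θ − 28.1 tanθ + (19.74) = 0.
tanθ = [28.1 ± √(28.1² − 4 × 8.537 × (19.74))] / (2 × 8.537) = (28.1 ± 10.75) / 17.07, giving tanθ = 1.016 or 2.276.
θ = 45.45° or 66.28°; the smaller is 45.45°.

45.45°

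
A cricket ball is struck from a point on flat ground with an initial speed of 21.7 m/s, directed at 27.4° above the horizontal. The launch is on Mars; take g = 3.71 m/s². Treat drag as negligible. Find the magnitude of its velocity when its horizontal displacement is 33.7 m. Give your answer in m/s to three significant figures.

vₓ = 21.70 cos 27.4° = 19.27 m/s; v_y0 = 21.70 sin 27.4° = 9.986 m/s.
x = vₓ t ⇒ t = 33.7/19.27 = 1.749 s.
Vertical velocity there: v_y = v_y0 − g t = 9.986 − 3.71 × 1.749 = 3.497 m/s.
Speed: √(vₓ² + v_y²) = √(19.27² + 3.497²) = 19.58 m/s.

19.6 m/s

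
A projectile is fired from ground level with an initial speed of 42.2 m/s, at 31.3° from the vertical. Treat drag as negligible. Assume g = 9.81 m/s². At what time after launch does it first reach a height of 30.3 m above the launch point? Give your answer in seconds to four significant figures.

0.9677 s

Horizontal component vₓ = 42.20 sin 31.3° = 21.92 m/s; vertical v_y0 = 42.20 cos 31.3° = 36.06 m/s.
Set y = v_y0 t − ½ g t² = 30.3: 4.905 t² − 36.06 t + 30.3 = 0.
Quadratic formula: t = (36.06 ± √705.71) / 9.81 = (36.06 ± 26.57) / 9.81 → t = 0.9677 s or 6.384 s.
The first (ascending) time is 0.9677 s.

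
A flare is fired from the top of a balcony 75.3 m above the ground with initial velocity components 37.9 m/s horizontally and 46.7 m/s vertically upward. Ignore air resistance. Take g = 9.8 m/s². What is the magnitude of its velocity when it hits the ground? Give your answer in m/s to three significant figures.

71.4 m/s

With up positive and y = 0 at the ground: y(t) = 75.3 + (46.70) t − 4.900 t². Setting y = 0 and taking the positive root: t = [46.70 + √(46.70² + 2·9.80·75.3)] / 9.80 = (46.70 + 60.47) / 9.80 = 10.94 s.
Vertical velocity at impact: v_y = v_y0 − g t = 46.70 − 9.80 × 10.94 = −60.47 m/s.
Speed: |v| = √(vₓ² + v_y²) = √(37.90² + 60.47²) = 71.37 m/s.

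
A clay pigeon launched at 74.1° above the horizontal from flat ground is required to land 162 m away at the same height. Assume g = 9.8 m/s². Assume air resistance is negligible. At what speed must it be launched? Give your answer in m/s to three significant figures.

On level ground R = v₀² sin 2θ / g ⇒ v₀ = √(gR / sin 2θ).
v₀ = √(9.80 × 162 / sin 148.2°) = √(1588 / 0.5270) = √3012.8 = 54.89 m/s.

54.9 m/s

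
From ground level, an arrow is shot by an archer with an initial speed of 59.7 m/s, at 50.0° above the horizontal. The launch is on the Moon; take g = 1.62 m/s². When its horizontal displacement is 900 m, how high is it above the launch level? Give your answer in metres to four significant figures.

627.0 m

Components: vₓ = 59.70 cos 50.0° = 38.37 m/s, v_y0 = 59.70 sin 50.0° = 45.73 m/s.
At x = 900 m, t = x/vₓ = 900/38.37 = 23.45 s.
Height: y = v_y0 t − ½ g t² = 45.73 × 23.45 − 0.8100 × 23.45² = 1073 − 445.5 = 627.0 m.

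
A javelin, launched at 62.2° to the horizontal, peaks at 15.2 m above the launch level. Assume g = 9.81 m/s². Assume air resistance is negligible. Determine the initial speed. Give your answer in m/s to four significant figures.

19.52 m/s

At the peak v_y = 0, so v_y0 = √(2gH) = √(2 × 9.81 × 15.2) = 17.27 m/s.
v_y0 = v₀ sin θ ⇒ v₀ = 17.27 / sin 62.2° = 19.52 m/s.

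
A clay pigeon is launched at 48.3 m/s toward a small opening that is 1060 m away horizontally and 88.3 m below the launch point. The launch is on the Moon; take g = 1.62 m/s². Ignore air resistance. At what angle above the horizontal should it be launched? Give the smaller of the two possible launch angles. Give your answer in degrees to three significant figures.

Trajectory: y = x tanθ − g x² (1 + tan²θ)/(2v₀²). With x = 1060, y = −88.3, v₀ = 48.3, g = 1.62:
390.1 tan²θ − 1060 tanθ + (301.8) = 0.
tanθ = [1060 ± √(1060² − 4 × 390.1 × (301.8))] / (2 × 390.1) = (1060 ± 807.8) / 780.2, giving tanθ = 0.3232 or 2.394.
θ = 17.91° or 67.33°; the smaller is 17.91°.

17.9°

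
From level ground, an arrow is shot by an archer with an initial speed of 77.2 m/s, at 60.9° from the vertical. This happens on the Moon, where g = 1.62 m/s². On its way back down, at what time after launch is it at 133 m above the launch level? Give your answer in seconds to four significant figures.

42.49 s

Components: vₓ = 77.20 sin 60.9° = 67.46 m/s, v_y0 = 77.20 cos 60.9° = 37.55 m/s.
Height y(t) = 37.55 t − 0.8100 t² = 133 gives 0.8100 t² − 37.55 t + 133 = 0.
t = [37.55 ± √(37.55² − 2·1.62·133)] / 1.62 = (37.55 ± 31.28) / 1.62, so t = 3.865 s or t = 42.49 s.
The descending-branch root is 42.49 s.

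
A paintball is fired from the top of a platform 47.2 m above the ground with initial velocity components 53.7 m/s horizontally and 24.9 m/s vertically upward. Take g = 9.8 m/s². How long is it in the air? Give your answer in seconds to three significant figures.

6.55 s

Vertical motion (up positive, ground at y = 0): 4.900 t² − (24.90) t − 47.2 = 0, so t = (24.90 + √(24.90² + 2·9.80·47.2)) / 9.80 = (24.90 + 39.31) / 9.80 = 6.552 s.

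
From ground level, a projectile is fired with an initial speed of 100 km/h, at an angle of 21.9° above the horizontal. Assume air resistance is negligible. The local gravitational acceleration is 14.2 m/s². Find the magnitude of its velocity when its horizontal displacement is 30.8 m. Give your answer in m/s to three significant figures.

26.6 m/s

Convert: 100 km/h = 100/3.6 = 27.78 m/s.
Components: vₓ = 27.78 cos 21.9° = 25.77 m/s, v_y0 = 27.78 sin 21.9° = 10.36 m/s.
x = vₓ t ⇒ t = 30.8/25.77 = 1.195 s.
Vertical velocity there: v_y = v_y0 − g t = 10.36 − 14.2 × 1.195 = −6.609 m/s.
Speed: √(vₓ² + v_y²) = √(25.77² + 6.609²) = 26.61 m/s.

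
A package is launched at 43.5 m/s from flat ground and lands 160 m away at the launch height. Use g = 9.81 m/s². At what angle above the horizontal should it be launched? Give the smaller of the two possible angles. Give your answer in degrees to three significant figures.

Level-ground range R = v₀² sin(2θ)/g ⇒ sin(2θ) = gR/v₀² = 9.81 × 160 / 43.5² = 0.8295.
2θ = 56.05° or 180° − 56.05° = 124.0°, so θ = 28.02° or 61.98°.
The smaller angle is 28.02°.

28.0°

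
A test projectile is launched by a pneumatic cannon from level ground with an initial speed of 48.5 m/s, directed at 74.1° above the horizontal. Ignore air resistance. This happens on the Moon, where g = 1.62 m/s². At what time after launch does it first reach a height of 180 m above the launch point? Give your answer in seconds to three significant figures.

4.16 s

vₓ = 48.50 cos 74.1° = 13.29 m/s; v_y0 = 48.50 sin 74.1° = 46.64 m/s.
Set y = v_y0 t − ½ g t² = 180: 0.8100 t² − 46.64 t + 180 = 0.
Quadratic formula: t = (46.64 ± √1592.5) / 1.62 = (46.64 ± 39.91) / 1.62 → t = 4.159 s or 53.43 s.
The first (ascending) time is 4.159 s.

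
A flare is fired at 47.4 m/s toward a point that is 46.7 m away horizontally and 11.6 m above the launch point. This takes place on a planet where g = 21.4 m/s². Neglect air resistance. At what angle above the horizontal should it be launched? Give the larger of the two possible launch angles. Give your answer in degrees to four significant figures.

75.83°

Trajectory: y = x tanθ − g x² (1 + tan²θ)/(2v₀²). With x = 46.7, y = 11.6, v₀ = 47.4, g = 21.4:
10.39 tan²θ − 46.7 tanθ + (21.99) = 0.
tanθ = [46.7 ± √(46.7² − 4 × 10.39 × (21.99))] / (2 × 10.39) = (46.7 ± 35.60) / 20.77, giving tanθ = 0.5343 or 3.962.
θ = 28.12° or 75.83°; the larger is 75.83°.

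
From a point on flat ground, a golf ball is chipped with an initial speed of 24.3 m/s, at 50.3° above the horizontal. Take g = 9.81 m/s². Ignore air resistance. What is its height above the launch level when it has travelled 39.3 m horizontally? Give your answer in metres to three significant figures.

Resolve: vₓ = 24.30 cos 50.3° = 15.52 m/s and v_y0 = 24.30 sin 50.3° = 18.70 m/s.
At x = 39.3 m, t = x/vₓ = 39.3/15.52 = 2.532 s.
Height: y = v_y0 t − ½ g t² = 18.70 × 2.532 − 4.905 × 2.532² = 47.34 − 31.44 = 15.89 m.

15.9 m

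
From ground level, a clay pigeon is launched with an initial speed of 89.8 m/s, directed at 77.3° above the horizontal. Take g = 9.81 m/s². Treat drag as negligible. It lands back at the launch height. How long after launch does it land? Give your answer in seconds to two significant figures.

18 s

Resolve: vₓ = 89.80 cos 77.3° = 19.74 m/s and v_y0 = 89.80 sin 77.3° = 87.60 m/s.
Time of flight on level ground: T = 2 v_y0 / g = 2 × 87.60 / 9.81 = 17.86 s.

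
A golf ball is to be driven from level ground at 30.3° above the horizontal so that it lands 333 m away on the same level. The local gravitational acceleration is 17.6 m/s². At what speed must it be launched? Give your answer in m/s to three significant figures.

Level-ground range: R = v₀² sin(2θ)/g, so v₀ = √(gR / sin 2θ).
v₀ = √(17.6 × 333 / sin 60.60°) = √(5861 / 0.8712) = √6727.2 = 82.02 m/s.

82.0 m/s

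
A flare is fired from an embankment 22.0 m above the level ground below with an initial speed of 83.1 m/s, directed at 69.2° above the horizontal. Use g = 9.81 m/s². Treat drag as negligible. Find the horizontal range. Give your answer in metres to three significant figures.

476 m

Components: vₓ = 83.10 cos 69.2° = 29.51 m/s, v_y0 = 83.10 sin 69.2° = 77.68 m/s.
The projectile lands when y = 22.0 + (77.68) t − ½·9.81·t² = 0. Positive root: t = (77.68 + √(77.68² + 2·9.81·22.0)) / 9.81 = (77.68 + 80.41) / 9.81 = 16.12 s.
Horizontal distance: R = vₓ t = 29.51 × 16.12 = 475.6 m.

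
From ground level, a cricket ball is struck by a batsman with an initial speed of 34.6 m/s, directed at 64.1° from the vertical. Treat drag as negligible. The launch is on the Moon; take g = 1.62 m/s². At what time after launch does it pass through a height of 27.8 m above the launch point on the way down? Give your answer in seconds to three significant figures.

16.6 s

Resolve: vₓ = 34.60 sin 64.1° = 31.12 m/s and v_y0 = 34.60 cos 64.1° = 15.11 m/s.
Height y(t) = 15.11 t − 0.8100 t² = 27.8 gives 0.8100 t² − 15.11 t + 27.8 = 0.
t = [15.11 ± √(15.11² − 2·1.62·27.8)] / 1.62 = (15.11 ± 11.76) / 1.62, so t = 2.069 s or t = 16.59 s.
The descending-branch root is 16.59 s.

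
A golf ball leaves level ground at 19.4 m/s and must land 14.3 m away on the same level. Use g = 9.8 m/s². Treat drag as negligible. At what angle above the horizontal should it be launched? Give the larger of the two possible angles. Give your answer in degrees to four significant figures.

R = v₀² sin 2θ / g gives sin 2θ = gR/v₀² = 9.80·14.3/19.4² = 0.3724.
2θ = 21.86° or 180° − 21.86° = 158.1°, so θ = 10.93° or 79.07°.
The larger angle is 79.07°.

79.07°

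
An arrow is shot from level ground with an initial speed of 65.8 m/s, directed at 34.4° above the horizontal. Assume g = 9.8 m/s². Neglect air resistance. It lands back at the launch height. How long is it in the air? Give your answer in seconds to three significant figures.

vₓ = 65.80 cos 34.4° = 54.29 m/s; v_y0 = 65.80 sin 34.4° = 37.17 m/s.
Time of flight on level ground: T = 2 v_y0 / g = 2 × 37.17 / 9.80 = 7.587 s.

7.59 s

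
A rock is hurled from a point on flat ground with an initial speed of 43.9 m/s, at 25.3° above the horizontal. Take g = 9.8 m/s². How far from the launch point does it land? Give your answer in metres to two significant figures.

150 m

vₓ = 43.90 cos 25.3° = 39.69 m/s; v_y0 = 43.90 sin 25.3° = 18.76 m/s.
Time aloft: T = 2 v_y0 / g = 2 × 18.76 / 9.80 = 3.829 s.
Horizontal distance R = vₓ T = 39.69 × 3.829 = 152.0 m.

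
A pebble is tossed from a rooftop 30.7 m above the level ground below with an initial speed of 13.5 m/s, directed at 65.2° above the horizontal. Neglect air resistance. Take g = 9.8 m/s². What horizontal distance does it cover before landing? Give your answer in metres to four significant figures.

22.93 m

Horizontal component vₓ = 13.50 cos 65.2° = 5.663 m/s; vertical v_y0 = 13.50 sin 65.2° = 12.25 m/s.
The projectile lands when y = 30.7 + (12.25) t − ½·9.80·t² = 0. Positive root: t = (12.25 + √(12.25² + 2·9.80·30.7)) / 9.80 = (12.25 + 27.42) / 9.80 = 4.049 s.
Horizontal distance: R = vₓ t = 5.663 × 4.049 = 22.93 m.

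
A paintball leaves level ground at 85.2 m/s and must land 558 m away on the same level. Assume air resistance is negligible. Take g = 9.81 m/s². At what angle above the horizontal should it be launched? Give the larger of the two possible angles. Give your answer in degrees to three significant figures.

65.5°

R = v₀² sin 2θ / g gives sin 2θ = gR/v₀² = 9.81·558/85.2² = 0.7541.
2θ = 48.95° or 180° − 48.95° = 131.1°, so θ = 24.47° or 65.53°.
The larger angle is 65.53°.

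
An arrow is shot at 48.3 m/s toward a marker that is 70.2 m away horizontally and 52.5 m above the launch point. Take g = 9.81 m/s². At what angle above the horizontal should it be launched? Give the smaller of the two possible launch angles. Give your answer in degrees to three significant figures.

46.7°

Trajectory: y = x tanθ − g x² (1 + tan²θ)/(2v₀²). With x = 70.2, y = 52.5, v₀ = 48.3, g = 9.81:
10.36 tan²θ − 70.2 tanθ + (62.86) = 0.
tanθ = [70.2 ± √(70.2² − 4 × 10.36 × (62.86))] / (2 × 10.36) = (70.2 ± 48.19) / 20.72, giving tanθ = 1.062 or 5.713.
θ = 46.72° or 80.07°; the smaller is 46.72°.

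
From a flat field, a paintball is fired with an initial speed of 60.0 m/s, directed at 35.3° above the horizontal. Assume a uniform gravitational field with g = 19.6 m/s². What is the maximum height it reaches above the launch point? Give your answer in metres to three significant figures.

30.7 m

Horizontal component vₓ = 60.00 cos 35.3° = 48.97 m/s; vertical v_y0 = 60.00 sin 35.3° = 34.67 m/s.
Peak height H = v_y0² / (2g) = 1202.1 / 39.20 = 30.67 m.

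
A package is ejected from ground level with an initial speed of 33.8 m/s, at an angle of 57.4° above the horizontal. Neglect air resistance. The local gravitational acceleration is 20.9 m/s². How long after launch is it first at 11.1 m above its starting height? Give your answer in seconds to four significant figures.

0.4714 s

Resolve: vₓ = 33.80 cos 57.4° = 18.21 m/s and v_y0 = 33.80 sin 57.4° = 28.47 m/s.
Height y(t) = 28.47 t − 10.45 t² = 11.1 gives 10.45 t² − 28.47 t + 11.1 = 0.
Quadratic formula: t = (28.47 ± √346.84) / 20.9 = (28.47 ± 18.62) / 20.9 → t = 0.4714 s or 2.254 s.
The first (ascending) time is 0.4714 s.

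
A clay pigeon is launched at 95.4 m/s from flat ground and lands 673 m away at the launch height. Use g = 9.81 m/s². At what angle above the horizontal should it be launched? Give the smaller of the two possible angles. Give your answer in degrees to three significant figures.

23.3°

From R = (v₀²/g) sin 2θ: sin 2θ = 9.81 × 673 / 9101.2 = 0.7254.
2θ = 46.50° or 180° − 46.50° = 133.5°, so θ = 23.25° or 66.75°.
The smaller angle is 23.25°.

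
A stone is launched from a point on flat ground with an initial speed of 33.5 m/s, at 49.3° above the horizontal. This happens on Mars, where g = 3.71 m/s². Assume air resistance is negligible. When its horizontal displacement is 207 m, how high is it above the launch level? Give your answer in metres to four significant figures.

vₓ = 33.50 cos 49.3° = 21.85 m/s; v_y0 = 33.50 sin 49.3° = 25.40 m/s.
At x = 207 m, t = x/vₓ = 207/21.85 = 9.476 s.
Height: y = v_y0 t − ½ g t² = 25.40 × 9.476 − 1.855 × 9.476² = 240.7 − 166.6 = 74.10 m.

74.10 m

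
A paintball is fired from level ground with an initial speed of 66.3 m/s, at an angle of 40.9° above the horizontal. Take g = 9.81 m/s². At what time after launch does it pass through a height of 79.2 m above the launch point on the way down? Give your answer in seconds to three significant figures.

vₓ = 66.30 cos 40.9° = 50.11 m/s; v_y0 = 66.30 sin 40.9° = 43.41 m/s.
Require v_y0 t − ½ g t² = 79.2, i.e. 4.905 t² − 43.41 t + 79.2 = 0.
Quadratic formula: t = (43.41 ± √330.46) / 9.81 = (43.41 ± 18.18) / 9.81 → t = 2.572 s or 6.278 s.
The descending-branch root is 6.278 s.

6.28 s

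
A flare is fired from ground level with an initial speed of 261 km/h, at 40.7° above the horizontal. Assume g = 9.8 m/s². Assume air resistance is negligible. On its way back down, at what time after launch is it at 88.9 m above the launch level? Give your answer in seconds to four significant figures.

Convert: 261 km/h = 261/3.6 = 72.50 m/s.
vₓ = 72.50 cos 40.7° = 54.96 m/s; v_y0 = 72.50 sin 40.7° = 47.28 m/s.
Require v_y0 t − ½ g t² = 88.9, i.e. 4.900 t² − 47.28 t + 88.9 = 0.
Quadratic formula: t = (47.28 ± √492.69) / 9.80 = (47.28 ± 22.20) / 9.80 → t = 2.559 s or 7.089 s.
The descending-branch root is 7.089 s.

7.089 s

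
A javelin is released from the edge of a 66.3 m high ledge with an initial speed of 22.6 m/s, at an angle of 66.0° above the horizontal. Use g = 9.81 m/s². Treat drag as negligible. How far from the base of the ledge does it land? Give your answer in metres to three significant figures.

58.3 m

Horizontal component vₓ = 22.60 cos 66.0° = 9.192 m/s; vertical v_y0 = 22.60 sin 66.0° = 20.65 m/s.
With up positive and y = 0 at the ground: y(t) = 66.3 + (20.65) t − 4.905 t². Setting y = 0 and taking the positive root: t = [20.65 + √(20.65² + 2·9.81·66.3)] / 9.81 = (20.65 + 41.56) / 9.81 = 6.341 s.
Horizontal distance: R = vₓ t = 9.192 × 6.341 = 58.29 m.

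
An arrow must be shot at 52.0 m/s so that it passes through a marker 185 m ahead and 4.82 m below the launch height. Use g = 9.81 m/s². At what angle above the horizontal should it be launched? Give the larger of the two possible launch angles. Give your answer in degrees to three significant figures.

69.2°

Trajectory: y = x tanθ − g x² (1 + tan²θ)/(2v₀²). With x = 185, y = −4.82, v₀ = 52.0, g = 9.81:
62.08 tan²θ − 185 tanθ + (57.26) = 0.
tanθ = [185 ± √(185² − 4 × 62.08 × (57.26))] / (2 × 62.08) = (185 ± 141.4) / 124.2, giving tanθ = 0.3508 or 2.629.
θ = 19.33° or 69.17°; the larger is 69.17°.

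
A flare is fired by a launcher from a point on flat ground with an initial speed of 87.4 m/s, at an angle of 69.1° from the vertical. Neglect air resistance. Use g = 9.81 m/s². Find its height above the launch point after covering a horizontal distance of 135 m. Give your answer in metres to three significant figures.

38.1 m

Resolve: vₓ = 87.40 sin 69.1° = 81.65 m/s and v_y0 = 87.40 cos 69.1° = 31.18 m/s.
x = vₓ t ⇒ t = 135/81.65 = 1.653 s.
Height: y = v_y0 t − ½ g t² = 31.18 × 1.653 − 4.905 × 1.653² = 51.55 − 13.41 = 38.14 m.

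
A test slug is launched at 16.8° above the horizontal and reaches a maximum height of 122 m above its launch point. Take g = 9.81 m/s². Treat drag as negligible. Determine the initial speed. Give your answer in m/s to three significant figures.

At the peak v_y = 0, so v_y0 = √(2gH) = √(2 × 9.81 × 122) = 48.92 m/s.
v_y0 = v₀ sin θ ⇒ v₀ = 48.92 / sin 16.8° = 169.3 m/s.

169 m/s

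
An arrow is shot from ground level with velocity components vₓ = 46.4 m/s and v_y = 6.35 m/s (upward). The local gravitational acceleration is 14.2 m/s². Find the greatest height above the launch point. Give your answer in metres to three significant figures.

At the apex v_y = 0, so H = v_y0²/(2g) = 6.350²/28.40 = 1.420 m.

1.42 m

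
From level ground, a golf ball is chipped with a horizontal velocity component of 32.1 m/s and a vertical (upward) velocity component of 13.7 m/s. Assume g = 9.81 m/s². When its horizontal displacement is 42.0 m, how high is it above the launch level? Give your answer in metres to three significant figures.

Time to reach x = 42.0 m: t = x/vₓ = 42.0/32.10 = 1.308 s.
Height: y = v_y0 t − ½ g t² = 13.70 × 1.308 − 4.905 × 1.308² = 17.93 − 8.397 = 9.528 m.

9.53 m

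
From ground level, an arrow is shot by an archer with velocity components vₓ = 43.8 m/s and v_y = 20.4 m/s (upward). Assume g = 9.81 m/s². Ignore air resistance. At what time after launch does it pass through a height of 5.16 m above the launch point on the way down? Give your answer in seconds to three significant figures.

3.89 s

Set y = v_y0 t − ½ g t² = 5.16: 4.905 t² − 20.40 t + 5.16 = 0.
Quadratic formula: t = (20.40 ± √314.92) / 9.81 = (20.40 ± 17.75) / 9.81 → t = 0.2705 s or 3.888 s.
The descending-branch root is 3.888 s.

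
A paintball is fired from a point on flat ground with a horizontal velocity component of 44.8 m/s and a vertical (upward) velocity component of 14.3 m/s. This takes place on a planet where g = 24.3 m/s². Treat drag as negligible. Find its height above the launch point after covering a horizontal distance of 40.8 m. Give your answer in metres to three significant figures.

2.95 m

x = vₓ t ⇒ t = 40.8/44.80 = 0.9107 s.
Height: y = v_y0 t − ½ g t² = 14.30 × 0.9107 − 12.15 × 0.9107² = 13.02 − 10.08 = 2.946 m.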